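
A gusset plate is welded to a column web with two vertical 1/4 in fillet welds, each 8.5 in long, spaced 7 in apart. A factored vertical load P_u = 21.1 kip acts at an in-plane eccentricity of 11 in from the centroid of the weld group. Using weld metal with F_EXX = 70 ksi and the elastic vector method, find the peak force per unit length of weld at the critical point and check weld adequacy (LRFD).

f_max ≈ 5 kip/in; adequate

Total weld length L_w = 17 in. Treat welds as unit-width lines.
Polar moment about centroid: J = 2[d³/12 + d(b/2)²] = 2[8.5³/12 + 8.5×3.5²] = 310.6 in³.
Direct shear f_v = P/L_w = 21.1 / 17 = 1.241 kip/in (vertical).
Torsion M = P·e = 21.1 × 11 = 232.1 kip·in.
Critical point at (x, y) = (3.5, 4.25) from centroid. f_tx = M·y/J = 3.176 kip/in; f_ty = M·x/J = 2.615 kip/in.
Resultant f_max = √[f_tx² + (f_v + f_ty)²] = √[3.176² + (1.241 + 2.615)²] = 4.996 kip/in.
Capacity per unit length: φr_n = 0.75 × 0.6 × 70 × (0.707 × 0.25) = 5.568 kip/in.
4.996 ≤ 5.568 → adequate.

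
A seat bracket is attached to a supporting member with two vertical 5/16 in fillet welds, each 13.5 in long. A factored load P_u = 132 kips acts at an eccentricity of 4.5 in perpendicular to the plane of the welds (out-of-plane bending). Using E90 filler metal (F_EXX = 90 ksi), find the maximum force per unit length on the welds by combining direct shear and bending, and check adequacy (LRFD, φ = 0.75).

L_w = 2 × 13.5 = 27 in; section modulus (unit throat) S = 2 × L²/6 = 60.75 in².
Direct shear f_v = P/L_w = 132/27 = 4.889 kip/in.
Moment M = P × e = 132 × 4.5 = 594 kip·in; bending f_b = M/S = 9.778 kip/in.
f_max = √(f_v² + f_b²) = √(4.889² + 9.778²) = 10.93 kip/in.
φr_n = 0.75 × 0.6 × 90 × (0.707 × 0.3125) = 8.948 kip/in → NOT adequate.

f_max ≈ 10.9 kip/in; NOT adequate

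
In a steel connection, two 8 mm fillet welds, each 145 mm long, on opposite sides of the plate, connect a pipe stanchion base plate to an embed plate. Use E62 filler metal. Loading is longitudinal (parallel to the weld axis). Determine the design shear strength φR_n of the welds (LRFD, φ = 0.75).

φR_n ≈ 458 kN

E62XX → F_EXX = 620 MPa.
Effective throat t_e = 0.707 × 8 = 5.656 mm.
Total length L = 290 mm; A_we = 5.656 × 290 = 1640 mm².
F_nw = 0.6 F_EXX = 0.6 × 620 = 372 MPa.
φR_n = 0.75 × 372 × 1640 × 10⁻³ = 457.6 kN.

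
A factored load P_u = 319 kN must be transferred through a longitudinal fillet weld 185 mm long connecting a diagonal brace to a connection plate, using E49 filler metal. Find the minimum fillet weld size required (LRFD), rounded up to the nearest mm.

E49XX → F_EXX = 490 MPa.
Total weld length L = 185 mm.
Required throat t_e = P_u / (φ × 0.6 F_EXX × L) = 319 / (0.75 × 0.6 × 490 × 185 × 10⁻³) = 7.82 mm.
Required leg w = t_e / 0.707 = 11.06 mm → use 12 mm.

w = 12 mm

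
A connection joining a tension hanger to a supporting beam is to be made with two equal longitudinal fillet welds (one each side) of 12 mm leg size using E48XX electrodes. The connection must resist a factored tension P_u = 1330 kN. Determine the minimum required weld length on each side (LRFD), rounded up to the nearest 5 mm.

L = 365 mm on each side

E48XX → F_EXX = 480 MPa.
Throat t_e = 0.707 × 12 = 8.484 mm.
φr_n = 0.75 × 0.6 × 480 × 8.484 × 10⁻³ = 1.833 kN/mm.
L_req = P_u / φr_n = 1330 / 1.833 = 725.8 mm total.
Per side: 725.8 / 2 = 362.9 mm.
Round up → use L = 365 mm on each side.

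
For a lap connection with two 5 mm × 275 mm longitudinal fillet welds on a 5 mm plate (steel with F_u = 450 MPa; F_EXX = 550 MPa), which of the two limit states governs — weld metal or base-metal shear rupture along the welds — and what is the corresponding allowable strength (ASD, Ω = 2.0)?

R_n/Ω ≈ 321 kN (weld metal governs)

t_e = 0.707 × 5 = 3.535 mm; L = 550 mm.
Weld metal: R_n/Ω = (1/2.0) × 0.6 × 550 × 3.535 × 550 × 10⁻³ = 320.8 kN.
Base metal (shear rupture): R_n/Ω = (1/2.0) × 0.6 × 450 × 5 × 550 × 10⁻³ = 371.2 kN.
Governing: weld metal.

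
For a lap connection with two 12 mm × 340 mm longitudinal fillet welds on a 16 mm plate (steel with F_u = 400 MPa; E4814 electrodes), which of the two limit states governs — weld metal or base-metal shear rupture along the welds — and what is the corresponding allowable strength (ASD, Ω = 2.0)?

E48XX → F_EXX = 480 MPa.
t_e = 0.707 × 12 = 8.484 mm; L = 680 mm.
Weld metal: R_n/Ω = (1/2.0) × 0.6 × 480 × 8.484 × 680 × 10⁻³ = 830.8 kN.
Base metal (shear rupture): R_n/Ω = (1/2.0) × 0.6 × 400 × 16 × 680 × 10⁻³ = 1306 kN.
Governing: weld metal.

R_n/Ω ≈ 831 kN (weld metal governs)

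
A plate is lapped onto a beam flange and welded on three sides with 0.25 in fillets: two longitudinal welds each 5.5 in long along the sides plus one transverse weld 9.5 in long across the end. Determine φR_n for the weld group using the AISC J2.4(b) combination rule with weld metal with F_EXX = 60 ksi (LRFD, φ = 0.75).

t_e = 0.707 × 0.25 = 0.1767 in.
R_nwl = 0.6 × 60 × 0.1767 × 11 = 69.99 kip (longitudinal, 2 welds).
R_nwt = 0.6 × 60 × 0.1767 × 9.5 = 60.45 kip (transverse, base value).
(i) R_nwl + R_nwt = 130.4 kip; (ii) 0.85 R_nwl + 1.5 R_nwt = 150.2 kip.
R_n = max = 150.2 kip [governs: (ii)]; φR_n = 112.6 kip.

φR_n ≈ 113 kip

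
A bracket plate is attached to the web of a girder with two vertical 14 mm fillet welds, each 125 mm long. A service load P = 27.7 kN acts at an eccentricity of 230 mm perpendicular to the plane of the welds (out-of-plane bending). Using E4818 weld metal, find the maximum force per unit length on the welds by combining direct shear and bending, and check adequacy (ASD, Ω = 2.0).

E48XX → F_EXX = 480 MPa.
L_w = 2 × 125 = 250 mm; section modulus (unit throat) S = 2 × L²/6 = 5208 mm².
Direct shear f_v = P/L_w = 27.7×10³/250 = 110.8 N/mm.
Moment M = P × e = 27.7×10³ × 230 = 6371000 N·mm; bending f_b = M/S = 1223 N/mm.
f_max = √(f_v² + f_b²) = √(110.8² + 1223²) = 1228 N/mm.
r_n/Ω = (1/2.0) × 0.6 × 480 × (0.707 × 14) = 1425 N/mm → adequate.

f_max ≈ 1230 N/mm; adequate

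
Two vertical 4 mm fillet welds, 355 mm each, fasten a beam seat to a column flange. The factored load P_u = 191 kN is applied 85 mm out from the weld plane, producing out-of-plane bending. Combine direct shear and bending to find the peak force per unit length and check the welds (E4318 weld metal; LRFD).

E43XX → F_EXX = 430 MPa.
L_w = 2 × 355 = 710 mm; section modulus (unit throat) S = 2 × L²/6 = 42010 mm².
Direct shear f_v = P/L_w = 191×10³/710 = 269 N/mm.
Moment M = P × e = 191×10³ × 85 = 16235000 N·mm; bending f_b = M/S = 386.5 N/mm.
f_max = √(f_v² + f_b²) = √(269² + 386.5²) = 470.9 N/mm.
φr_n = 0.75 × 0.6 × 430 × (0.707 × 4) = 547.2 N/mm → adequate.

f_max ≈ 471 N/mm; adequate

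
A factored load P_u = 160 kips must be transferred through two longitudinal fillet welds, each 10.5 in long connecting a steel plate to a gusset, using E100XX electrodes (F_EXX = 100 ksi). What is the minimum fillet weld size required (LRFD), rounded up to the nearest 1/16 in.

Total weld length L = 21 in.
Required throat t_e = P_u / (φ × 0.6 F_EXX × L) = 160 / (0.75 × 0.6 × 100 × 21) = 0.1693 in.
Required leg w = t_e / 0.707 = 0.2395 in → use 1/4 in.

w = 1/4 in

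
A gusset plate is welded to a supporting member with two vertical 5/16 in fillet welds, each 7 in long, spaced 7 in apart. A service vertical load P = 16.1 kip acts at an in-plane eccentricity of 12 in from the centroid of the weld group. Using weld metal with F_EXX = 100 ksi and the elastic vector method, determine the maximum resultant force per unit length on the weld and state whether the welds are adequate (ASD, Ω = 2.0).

Total weld length L_w = 14 in. Treat welds as unit-width lines.
Polar moment about centroid: J = 2[d³/12 + d(b/2)²] = 2[7³/12 + 7×3.5²] = 228.7 in³.
Direct shear f_v = P/L_w = 16.1 / 14 = 1.15 kip/in (vertical).
Torsion M = P·e = 16.1 × 12 = 193.2 kip·in.
Critical point at (x, y) = (3.5, 3.5) from centroid. f_tx = M·y/J = 2.957 kip/in; f_ty = M·x/J = 2.957 kip/in.
Resultant f_max = √[f_tx² + (f_v + f_ty)²] = √[2.957² + (1.15 + 2.957)²] = 5.061 kip/in.
Capacity per unit length: r_n/Ω = (1/2.0) × 0.6 × 100 × (0.707 × 0.3125) = 6.628 kip/in.
5.061 ≤ 6.628 → adequate.

f_max ≈ 5.06 kip/in; adequate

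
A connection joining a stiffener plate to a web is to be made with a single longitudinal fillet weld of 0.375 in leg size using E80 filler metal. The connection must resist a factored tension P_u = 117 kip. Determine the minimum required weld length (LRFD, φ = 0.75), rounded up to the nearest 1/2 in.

L = 12.5 in

E80XX → F_EXX = 80 ksi.
Throat t_e = 0.707 × 0.375 = 0.2651 in.
φr_n = 0.75 × 0.6 × 80 × 0.2651 = 9.544 kip/in.
L_req = P_u / φr_n = 117 / 9.544 = 12.26 in total.
Round up → use L = 12.5 in.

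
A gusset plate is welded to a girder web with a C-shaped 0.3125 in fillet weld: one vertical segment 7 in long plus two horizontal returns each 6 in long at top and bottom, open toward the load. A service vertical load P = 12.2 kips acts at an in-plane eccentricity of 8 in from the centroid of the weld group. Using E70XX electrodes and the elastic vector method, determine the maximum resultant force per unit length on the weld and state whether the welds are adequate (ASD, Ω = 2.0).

f_max ≈ 2.62 kip/in; adequate

E70XX → F_EXX = 70 ksi.
Total weld length L_w = 19 in. Treat welds as unit-width lines.
Centroid: x̄ = 2×6×3 / 19 = 1.895 in from the vertical weld.
Polar moment about centroid: J = I_x + I_y = [7³/12 + 2×6×3.5²] + [7×1.895² + 2(6³/12 + 6×1.105²)] = 251.4 in³.
Direct shear f_v = P/L_w = 12.2 / 19 = 0.6421 kip/in (vertical).
Torsion M = P·e = 12.2 × 8 = 97.6 kip·in.
Critical point at (x, y) = (4.105, 3.5) from centroid. f_tx = M·y/J = 1.359 kip/in; f_ty = M·x/J = 1.594 kip/in.
Resultant f_max = √[f_tx² + (f_v + f_ty)²] = √[1.359² + (0.6421 + 1.594)²] = 2.617 kip/in.
Capacity per unit length: r_n/Ω = (1/2.0) × 0.6 × 70 × (0.707 × 0.3125) = 4.64 kip/in.
2.617 ≤ 4.64 → adequate.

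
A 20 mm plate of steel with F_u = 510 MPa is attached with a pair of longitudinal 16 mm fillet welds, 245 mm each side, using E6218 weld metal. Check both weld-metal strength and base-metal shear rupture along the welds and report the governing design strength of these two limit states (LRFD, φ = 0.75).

E62XX → F_EXX = 620 MPa.
t_e = 0.707 × 16 = 11.31 mm; L = 490 mm.
Weld metal: φR_n = 0.75 × 0.6 × 620 × 11.31 × 490 × 10⁻³ = 1546 kN.
Base metal (shear rupture): φR_n = 0.75 × 0.6 × 510 × 20 × 490 × 10⁻³ = 2249 kN.
Governing: weld metal.

φR_n ≈ 1550 kN (weld metal governs)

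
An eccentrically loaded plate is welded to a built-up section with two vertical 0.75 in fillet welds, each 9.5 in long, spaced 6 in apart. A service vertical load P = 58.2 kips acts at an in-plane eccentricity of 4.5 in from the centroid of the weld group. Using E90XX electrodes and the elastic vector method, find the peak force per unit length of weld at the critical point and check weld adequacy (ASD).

f_max ≈ 6.83 kip/in; adequate

E90XX → F_EXX = 90 ksi.
Total weld length L_w = 19 in. Treat welds as unit-width lines.
Polar moment about centroid: J = 2[d³/12 + d(b/2)²] = 2[9.5³/12 + 9.5×3²] = 313.9 in³.
Direct shear f_v = P/L_w = 58.2 / 19 = 3.063 kip/in (vertical).
Torsion M = P·e = 58.2 × 4.5 = 261.9 kip·in.
Critical point at (x, y) = (3, 4.75) from centroid. f_tx = M·y/J = 3.963 kip/in; f_ty = M·x/J = 2.503 kip/in.
Resultant f_max = √[f_tx² + (f_v + f_ty)²] = √[3.963² + (3.063 + 2.503)²] = 6.833 kip/in.
Capacity per unit length: r_n/Ω = (1/2.0) × 0.6 × 90 × (0.707 × 0.75) = 14.32 kip/in.
6.833 ≤ 14.32 → adequate.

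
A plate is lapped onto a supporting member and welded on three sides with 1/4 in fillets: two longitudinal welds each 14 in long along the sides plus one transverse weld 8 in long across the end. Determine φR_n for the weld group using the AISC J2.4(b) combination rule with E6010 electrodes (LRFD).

φR_n ≈ 172 kip

E60XX → F_EXX = 60 ksi.
t_e = 0.707 × 0.25 = 0.1767 in.
R_nwl = 0.6 × 60 × 0.1767 × 28 = 178.2 kip (longitudinal, 2 welds).
R_nwt = 0.6 × 60 × 0.1767 × 8 = 50.9 kip (transverse, base value).
(i) R_nwl + R_nwt = 229.1 kip; (ii) 0.85 R_nwl + 1.5 R_nwt = 227.8 kip.
R_n = max = 229.1 kip [governs: (i)]; φR_n = 171.8 kip.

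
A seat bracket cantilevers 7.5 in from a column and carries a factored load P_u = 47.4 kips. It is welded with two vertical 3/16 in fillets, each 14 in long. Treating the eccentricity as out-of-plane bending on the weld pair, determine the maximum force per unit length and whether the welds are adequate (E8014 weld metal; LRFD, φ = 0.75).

f_max ≈ 5.7 kip/in; NOT adequate

E80XX → F_EXX = 80 ksi.
L_w = 2 × 14 = 28 in; section modulus (unit throat) S = 2 × L²/6 = 65.33 in².
Direct shear f_v = P/L_w = 47.4/28 = 1.693 kip/in.
Moment M = P × e = 47.4 × 7.5 = 355.5 kip·in; bending f_b = M/S = 5.441 kip/in.
f_max = √(f_v² + f_b²) = √(1.693² + 5.441²) = 5.699 kip/in.
φr_n = 0.75 × 0.6 × 80 × (0.707 × 0.1875) = 4.772 kip/in → NOT adequate.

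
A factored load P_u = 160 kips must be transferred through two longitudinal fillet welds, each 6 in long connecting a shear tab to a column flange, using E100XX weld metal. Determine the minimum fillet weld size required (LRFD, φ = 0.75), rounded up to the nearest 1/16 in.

w = 7/16 in

E100XX → F_EXX = 100 ksi.
Total weld length L = 12 in.
Required throat t_e = P_u / (φ × 0.6 F_EXX × L) = 160 / (0.75 × 0.6 × 100 × 12) = 0.2963 in.
Required leg w = t_e / 0.707 = 0.4191 in → use 7/16 in.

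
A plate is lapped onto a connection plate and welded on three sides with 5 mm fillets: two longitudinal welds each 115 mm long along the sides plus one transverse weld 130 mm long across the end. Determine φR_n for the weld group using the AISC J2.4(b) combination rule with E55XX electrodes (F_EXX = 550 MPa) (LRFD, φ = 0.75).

φR_n ≈ 342 kN

t_e = 0.707 × 5 = 3.535 mm.
R_nwl = 0.6 × 550 × 3.535 × 230 × 10⁻³ = 268.3 kN (longitudinal, 2 welds).
R_nwt = 0.6 × 550 × 3.535 × 130 × 10⁻³ = 151.7 kN (transverse, base value).
(i) R_nwl + R_nwt = 420 kN; (ii) 0.85 R_nwl + 1.5 R_nwt = 455.5 kN.
R_n = max = 455.5 kN [governs: (ii)]; φR_n = 341.7 kN.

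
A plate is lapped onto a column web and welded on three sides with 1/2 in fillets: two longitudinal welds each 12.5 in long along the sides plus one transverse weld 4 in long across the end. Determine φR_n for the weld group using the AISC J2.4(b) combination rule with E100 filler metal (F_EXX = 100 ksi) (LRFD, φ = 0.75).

φR_n ≈ 461 kip

t_e = 0.707 × 0.5 = 0.3535 in.
R_nwl = 0.6 × 100 × 0.3535 × 25 = 530.2 kip (longitudinal, 2 welds).
R_nwt = 0.6 × 100 × 0.3535 × 4 = 84.84 kip (transverse, base value).
(i) R_nwl + R_nwt = 615.1 kip; (ii) 0.85 R_nwl + 1.5 R_nwt = 578 kip.
R_n = max = 615.1 kip [governs: (i)]; φR_n = 461.3 kip.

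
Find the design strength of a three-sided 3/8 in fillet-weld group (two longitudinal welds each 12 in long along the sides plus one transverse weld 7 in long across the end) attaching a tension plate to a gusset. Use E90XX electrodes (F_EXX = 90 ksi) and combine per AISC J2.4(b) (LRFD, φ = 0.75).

φR_n ≈ 333 kip

t_e = 0.707 × 0.375 = 0.2651 in.
R_nwl = 0.6 × 90 × 0.2651 × 24 = 343.6 kip (longitudinal, 2 welds).
R_nwt = 0.6 × 90 × 0.2651 × 7 = 100.2 kip (transverse, base value).
(i) R_nwl + R_nwt = 443.8 kip; (ii) 0.85 R_nwl + 1.5 R_nwt = 442.4 kip.
R_n = max = 443.8 kip [governs: (i)]; φR_n = 332.9 kip.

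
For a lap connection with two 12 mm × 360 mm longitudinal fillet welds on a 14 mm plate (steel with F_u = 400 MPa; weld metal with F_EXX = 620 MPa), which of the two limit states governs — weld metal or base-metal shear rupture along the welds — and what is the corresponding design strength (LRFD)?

φR_n ≈ 1700 kN (weld metal governs)

t_e = 0.707 × 12 = 8.484 mm; L = 720 mm.
Weld metal: φR_n = 0.75 × 0.6 × 620 × 8.484 × 720 × 10⁻³ = 1704 kN.
Base metal (shear rupture): φR_n = 0.75 × 0.6 × 400 × 14 × 720 × 10⁻³ = 1814 kN.
Governing: weld metal.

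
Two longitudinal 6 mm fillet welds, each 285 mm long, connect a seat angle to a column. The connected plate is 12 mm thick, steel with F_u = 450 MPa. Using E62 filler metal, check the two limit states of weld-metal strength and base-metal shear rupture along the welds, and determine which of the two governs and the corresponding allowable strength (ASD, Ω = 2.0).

E62XX → F_EXX = 620 MPa.
t_e = 0.707 × 6 = 4.242 mm; L = 570 mm.
Weld metal: R_n/Ω = (1/2.0) × 0.6 × 620 × 4.242 × 570 × 10⁻³ = 449.7 kN.
Base metal (shear rupture): R_n/Ω = (1/2.0) × 0.6 × 450 × 12 × 570 × 10⁻³ = 923.4 kN.
Governing: weld metal.

R_n/Ω ≈ 450 kN (weld metal governs)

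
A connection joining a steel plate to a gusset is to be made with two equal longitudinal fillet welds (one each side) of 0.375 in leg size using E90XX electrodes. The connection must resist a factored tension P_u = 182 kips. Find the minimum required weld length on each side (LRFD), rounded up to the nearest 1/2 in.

L = 8.5 in on each side

E90XX → F_EXX = 90 ksi.
Throat t_e = 0.707 × 0.375 = 0.2651 in.
φr_n = 0.75 × 0.6 × 90 × 0.2651 = 10.74 kips/in.
L_req = P_u / φr_n = 182 / 10.74 = 16.95 in total.
Per side: 16.95 / 2 = 8.475 in.
Round up → use L = 8.5 in on each side.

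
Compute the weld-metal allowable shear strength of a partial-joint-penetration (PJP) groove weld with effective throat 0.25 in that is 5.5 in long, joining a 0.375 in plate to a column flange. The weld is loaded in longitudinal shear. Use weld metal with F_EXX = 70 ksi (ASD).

Effective throat (given) t_e = 0.25 in.
A_we = 0.25 × 5.5 = 1.375 in².
F_nw = 0.6 F_EXX = 42 ksi.
R_n/Ω = (42 × 1.375) / 2.0 = 28.88 kips.

R_n/Ω ≈ 28.9 kips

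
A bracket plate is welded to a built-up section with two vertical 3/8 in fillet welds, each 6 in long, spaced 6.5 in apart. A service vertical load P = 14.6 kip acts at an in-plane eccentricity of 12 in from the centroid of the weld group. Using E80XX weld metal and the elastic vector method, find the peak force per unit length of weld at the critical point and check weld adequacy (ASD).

f_max ≈ 5.72 kip/in; adequate

E80XX → F_EXX = 80 ksi.
Total weld length L_w = 12 in. Treat welds as unit-width lines.
Polar moment about centroid: J = 2[d³/12 + d(b/2)²] = 2[6³/12 + 6×3.25²] = 162.8 in³.
Direct shear f_v = P/L_w = 14.6 / 12 = 1.217 kip/in (vertical).
Torsion M = P·e = 14.6 × 12 = 175.2 kip·in.
Critical point at (x, y) = (3.25, 3) from centroid. f_tx = M·y/J = 3.229 kip/in; f_ty = M·x/J = 3.499 kip/in.
Resultant f_max = √[f_tx² + (f_v + f_ty)²] = √[3.229² + (1.217 + 3.499)²] = 5.715 kip/in.
Capacity per unit length: r_n/Ω = (1/2.0) × 0.6 × 80 × (0.707 × 0.375) = 6.363 kip/in.
5.715 ≤ 6.363 → adequate.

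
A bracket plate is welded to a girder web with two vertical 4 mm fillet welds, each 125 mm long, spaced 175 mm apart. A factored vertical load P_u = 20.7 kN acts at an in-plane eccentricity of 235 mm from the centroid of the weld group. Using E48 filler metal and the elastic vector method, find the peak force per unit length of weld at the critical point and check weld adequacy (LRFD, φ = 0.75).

f_max ≈ 305 N/mm; adequate

E48XX → F_EXX = 480 MPa.
Total weld length L_w = 250 mm. Treat welds as unit-width lines.
Polar moment about centroid: J = 2[d³/12 + d(b/2)²] = 2[125³/12 + 125×87.5²] = 2240000 mm³.
Direct shear f_v = P/L_w = 20.7×10³ / 250 = 82.8 N/mm (vertical).
Torsion M = P·e = 20.7×10³ × 235 = 4864500 N·mm.
Critical point at (x, y) = (87.5, 62.5) from centroid. f_tx = M·y/J = 135.8 N/mm; f_ty = M·x/J = 190.1 N/mm.
Resultant f_max = √[f_tx² + (f_v + f_ty)²] = √[135.8² + (82.8 + 190.1)²] = 304.8 N/mm.
Capacity per unit length: φr_n = 0.75 × 0.6 × 480 × (0.707 × 4) = 610.8 N/mm.
304.8 ≤ 610.8 → adequate.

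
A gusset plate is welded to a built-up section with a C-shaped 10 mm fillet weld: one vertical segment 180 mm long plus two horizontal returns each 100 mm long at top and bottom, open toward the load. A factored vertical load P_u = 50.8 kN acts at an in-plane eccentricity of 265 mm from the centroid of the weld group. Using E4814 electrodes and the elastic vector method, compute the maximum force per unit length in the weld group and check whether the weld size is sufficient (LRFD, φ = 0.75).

E48XX → F_EXX = 480 MPa.
Total weld length L_w = 380 mm. Treat welds as unit-width lines.
Centroid: x̄ = 2×100×50 / 380 = 26.32 mm from the vertical weld.
Polar moment about centroid: J = I_x + I_y = [180³/12 + 2×100×90²] + [180×26.32² + 2(100³/12 + 100×23.68²)] = 2510000 mm³.
Direct shear f_v = P/L_w = 50.8×10³ / 380 = 133.7 N/mm (vertical).
Torsion M = P·e = 50.8×10³ × 265 = 13462000 N·mm.
Critical point at (x, y) = (73.68, 90) from centroid. f_tx = M·y/J = 482.8 N/mm; f_ty = M·x/J = 395.3 N/mm.
Resultant f_max = √[f_tx² + (f_v + f_ty)²] = √[482.8² + (133.7 + 395.3)²] = 716.2 N/mm.
Capacity per unit length: φr_n = 0.75 × 0.6 × 480 × (0.707 × 10) = 1527 N/mm.
716.2 ≤ 1527 → adequate.

f_max ≈ 716 N/mm; adequate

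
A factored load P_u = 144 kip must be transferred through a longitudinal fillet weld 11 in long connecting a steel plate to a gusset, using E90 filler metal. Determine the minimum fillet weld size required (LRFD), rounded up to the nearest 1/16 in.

E90XX → F_EXX = 90 ksi.
Total weld length L = 11 in.
Required throat t_e = P_u / (φ × 0.6 F_EXX × L) = 144 / (0.75 × 0.6 × 90 × 11) = 0.3232 in.
Required leg w = t_e / 0.707 = 0.4572 in → use 1/2 in.

w = 1/2 in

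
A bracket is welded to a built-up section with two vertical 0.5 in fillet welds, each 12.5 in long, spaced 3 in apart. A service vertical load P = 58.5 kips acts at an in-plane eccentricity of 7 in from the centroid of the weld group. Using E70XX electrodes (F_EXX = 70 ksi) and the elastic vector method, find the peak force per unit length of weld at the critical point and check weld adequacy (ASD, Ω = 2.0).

f_max ≈ 7.78 kip/in; NOT adequate

Total weld length L_w = 25 in. Treat welds as unit-width lines.
Polar moment about centroid: J = 2[d³/12 + d(b/2)²] = 2[12.5³/12 + 12.5×1.5²] = 381.8 in³.
Direct shear f_v = P/L_w = 58.5 / 25 = 2.34 kip/in (vertical).
Torsion M = P·e = 58.5 × 7 = 409.5 kip·in.
Critical point at (x, y) = (1.5, 6.25) from centroid. f_tx = M·y/J = 6.704 kip/in; f_ty = M·x/J = 1.609 kip/in.
Resultant f_max = √[f_tx² + (f_v + f_ty)²] = √[6.704² + (2.34 + 1.609)²] = 7.781 kip/in.
Capacity per unit length: r_n/Ω = (1/2.0) × 0.6 × 70 × (0.707 × 0.5) = 7.423 kip/in.
7.781 > 7.423 → NOT adequate.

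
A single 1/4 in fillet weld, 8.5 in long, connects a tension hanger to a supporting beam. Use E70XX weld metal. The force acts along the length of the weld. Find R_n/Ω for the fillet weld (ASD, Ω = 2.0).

R_n/Ω ≈ 31.5 kips

E70XX → F_EXX = 70 ksi.
Effective throat t_e = 0.707 × 0.25 = 0.1767 in.
Total length L = 8.5 in; A_we = 0.1767 × 8.5 = 1.502 in².
F_nw = 0.6 F_EXX = 0.6 × 70 = 42 ksi.
R_n = 42 × 1.502 = 63.1 kips; R_n/Ω = 63.1/2.0 = 31.55 kips.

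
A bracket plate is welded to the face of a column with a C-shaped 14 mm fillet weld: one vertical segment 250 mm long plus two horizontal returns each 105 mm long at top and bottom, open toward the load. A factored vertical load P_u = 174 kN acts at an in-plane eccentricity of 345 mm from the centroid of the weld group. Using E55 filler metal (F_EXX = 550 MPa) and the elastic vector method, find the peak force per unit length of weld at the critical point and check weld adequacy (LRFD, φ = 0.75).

f_max ≈ 1990 N/mm; adequate

Total weld length L_w = 460 mm. Treat welds as unit-width lines.
Centroid: x̄ = 2×105×52.5 / 460 = 23.97 mm from the vertical weld.
Polar moment about centroid: J = I_x + I_y = [250³/12 + 2×105×125²] + [250×23.97² + 2(105³/12 + 105×28.53²)] = 5091000 mm³.
Direct shear f_v = P/L_w = 174×10³ / 460 = 378.3 N/mm (vertical).
Torsion M = P·e = 174×10³ × 345 = 60030000 N·mm.
Critical point at (x, y) = (81.03, 125) from centroid. f_tx = M·y/J = 1474 N/mm; f_ty = M·x/J = 955.5 N/mm.
Resultant f_max = √[f_tx² + (f_v + f_ty)²] = √[1474² + (378.3 + 955.5)²] = 1988 N/mm.
Capacity per unit length: φr_n = 0.75 × 0.6 × 550 × (0.707 × 14) = 2450 N/mm.
1988 ≤ 2450 → adequate.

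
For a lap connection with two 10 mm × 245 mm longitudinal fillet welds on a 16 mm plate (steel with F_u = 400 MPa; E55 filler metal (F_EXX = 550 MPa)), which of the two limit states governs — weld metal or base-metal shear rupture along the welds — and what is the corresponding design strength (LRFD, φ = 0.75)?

t_e = 0.707 × 10 = 7.07 mm; L = 490 mm.
Weld metal: φR_n = 0.75 × 0.6 × 550 × 7.07 × 490 × 10⁻³ = 857.4 kN.
Base metal (shear rupture): φR_n = 0.75 × 0.6 × 400 × 16 × 490 × 10⁻³ = 1411 kN.
Governing: weld metal.

φR_n ≈ 857 kN (weld metal governs)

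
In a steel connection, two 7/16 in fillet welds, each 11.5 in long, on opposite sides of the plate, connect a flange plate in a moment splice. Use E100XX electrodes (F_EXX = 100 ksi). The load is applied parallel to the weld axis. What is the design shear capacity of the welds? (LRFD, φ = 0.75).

Effective throat t_e = 0.707 × 0.4375 = 0.3093 in.
Total length L = 23 in; A_we = 0.3093 × 23 = 7.114 in².
F_nw = 0.6 F_EXX = 0.6 × 100 = 60 ksi.
φR_n = 0.75 × 60 × 7.114 = 320.1 kip.

φR_n ≈ 320 kip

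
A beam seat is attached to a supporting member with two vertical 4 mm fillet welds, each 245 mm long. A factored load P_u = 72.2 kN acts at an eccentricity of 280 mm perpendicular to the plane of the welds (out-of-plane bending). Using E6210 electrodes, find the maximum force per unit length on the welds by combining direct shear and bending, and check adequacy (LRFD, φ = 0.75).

E62XX → F_EXX = 620 MPa.
L_w = 2 × 245 = 490 mm; section modulus (unit throat) S = 2 × L²/6 = 20010 mm².
Direct shear f_v = P/L_w = 72.2×10³/490 = 147.3 N/mm.
Moment M = P × e = 72.2×10³ × 280 = 20216000 N·mm; bending f_b = M/S = 1010 N/mm.
f_max = √(f_v² + f_b²) = √(147.3² + 1010²) = 1021 N/mm.
φr_n = 0.75 × 0.6 × 620 × (0.707 × 4) = 789 N/mm → NOT adequate.

f_max ≈ 1020 N/mm; NOT adequate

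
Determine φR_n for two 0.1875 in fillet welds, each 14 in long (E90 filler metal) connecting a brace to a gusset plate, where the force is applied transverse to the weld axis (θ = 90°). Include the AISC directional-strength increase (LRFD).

φR_n ≈ 225 kips

E90XX → F_EXX = 90 ksi.
t_e = 0.707 × 0.1875 = 0.1326 in; A_we = 0.1326 × 28 = 3.712 in².
Directional factor: 1.0 + 0.5 sin^1.5(90°) = 1.5.
F_nw = 0.6 × 90 × 1.5 = 81 ksi.
φR_n = 0.75 × 81 × 3.712 = 225.5 kips.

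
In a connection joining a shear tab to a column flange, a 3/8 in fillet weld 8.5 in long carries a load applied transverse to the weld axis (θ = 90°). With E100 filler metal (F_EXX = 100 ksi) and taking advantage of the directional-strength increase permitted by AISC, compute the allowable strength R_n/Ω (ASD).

t_e = 0.707 × 0.375 = 0.2651 in; A_we = 0.2651 × 8.5 = 2.254 in².
Directional factor: 1.0 + 0.5 sin^1.5(90°) = 1.5.
F_nw = 0.6 × 100 × 1.5 = 90 ksi.
R_n/Ω = (90 × 2.254) / 2.0 = 101.4 kips.

R_n/Ω ≈ 101 kips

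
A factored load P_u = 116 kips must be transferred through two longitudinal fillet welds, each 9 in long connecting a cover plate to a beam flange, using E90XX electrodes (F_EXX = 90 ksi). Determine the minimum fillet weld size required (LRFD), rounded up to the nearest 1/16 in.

Total weld length L = 18 in.
Required throat t_e = P_u / (φ × 0.6 F_EXX × L) = 116 / (0.75 × 0.6 × 90 × 18) = 0.1591 in.
Required leg w = t_e / 0.707 = 0.2251 in → use 1/4 in.

w = 1/4 in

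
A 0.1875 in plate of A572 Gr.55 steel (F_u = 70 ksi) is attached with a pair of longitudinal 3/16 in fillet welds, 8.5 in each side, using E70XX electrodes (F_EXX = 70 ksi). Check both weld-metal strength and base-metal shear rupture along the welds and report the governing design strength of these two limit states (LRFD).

t_e = 0.707 × 0.1875 = 0.1326 in; L = 17 in.
Weld metal: φR_n = 0.75 × 0.6 × 70 × 0.1326 × 17 = 70.99 kip.
Base metal (shear rupture): φR_n = 0.75 × 0.6 × 70 × 0.1875 × 17 = 100.4 kip.
Governing: weld metal.

φR_n ≈ 71 kip (weld metal governs)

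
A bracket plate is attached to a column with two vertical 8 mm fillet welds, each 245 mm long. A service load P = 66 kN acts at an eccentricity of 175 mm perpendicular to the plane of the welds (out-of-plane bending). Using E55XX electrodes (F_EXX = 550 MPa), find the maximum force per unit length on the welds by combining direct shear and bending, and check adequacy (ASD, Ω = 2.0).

f_max ≈ 593 N/mm; adequate

L_w = 2 × 245 = 490 mm; section modulus (unit throat) S = 2 × L²/6 = 20010 mm².
Direct shear f_v = P/L_w = 66×10³/490 = 134.7 N/mm.
Moment M = P × e = 66×10³ × 175 = 11550000 N·mm; bending f_b = M/S = 577.3 N/mm.
f_max = √(f_v² + f_b²) = √(134.7² + 577.3²) = 592.8 N/mm.
r_n/Ω = (1/2.0) × 0.6 × 550 × (0.707 × 8) = 933.2 N/mm → adequate.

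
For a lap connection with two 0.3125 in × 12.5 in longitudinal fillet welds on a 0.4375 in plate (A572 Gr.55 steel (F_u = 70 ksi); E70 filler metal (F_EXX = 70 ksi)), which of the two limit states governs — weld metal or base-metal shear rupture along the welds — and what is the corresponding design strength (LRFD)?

t_e = 0.707 × 0.3125 = 0.2209 in; L = 25 in.
Weld metal: φR_n = 0.75 × 0.6 × 70 × 0.2209 × 25 = 174 kip.
Base metal (shear rupture): φR_n = 0.75 × 0.6 × 70 × 0.4375 × 25 = 344.5 kip.
Governing: weld metal.

φR_n ≈ 174 kip (weld metal governs)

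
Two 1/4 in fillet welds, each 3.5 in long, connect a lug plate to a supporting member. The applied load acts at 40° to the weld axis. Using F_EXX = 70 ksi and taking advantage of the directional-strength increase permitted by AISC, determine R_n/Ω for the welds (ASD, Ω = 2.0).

t_e = 0.707 × 0.25 = 0.1767 in; A_we = 0.1767 × 7 = 1.237 in².
Directional factor: 1.0 + 0.5 sin^1.5(40°) = 1.258.
F_nw = 0.6 × 70 × 1.258 = 52.82 ksi.
R_n/Ω = (52.82 × 1.237) / 2.0 = 32.68 kips.

R_n/Ω ≈ 32.7 kips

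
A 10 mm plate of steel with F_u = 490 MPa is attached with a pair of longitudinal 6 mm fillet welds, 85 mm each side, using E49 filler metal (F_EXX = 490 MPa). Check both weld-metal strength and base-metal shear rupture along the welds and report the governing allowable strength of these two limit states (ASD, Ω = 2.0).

R_n/Ω ≈ 106 kN (weld metal governs)

t_e = 0.707 × 6 = 4.242 mm; L = 170 mm.
Weld metal: R_n/Ω = (1/2.0) × 0.6 × 490 × 4.242 × 170 × 10⁻³ = 106 kN.
Base metal (shear rupture): R_n/Ω = (1/2.0) × 0.6 × 490 × 10 × 170 × 10⁻³ = 249.9 kN.
Governing: weld metal.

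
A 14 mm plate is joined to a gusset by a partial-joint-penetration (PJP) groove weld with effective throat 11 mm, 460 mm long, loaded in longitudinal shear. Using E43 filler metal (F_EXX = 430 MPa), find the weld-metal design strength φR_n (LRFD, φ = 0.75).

Effective throat (given) t_e = 11 mm.
A_we = 11 × 460 = 5060 mm².
F_nw = 0.6 F_EXX = 258 MPa.
φR_n = 0.75 × 258 × 5060 × 10⁻³ = 979.1 kN.

φR_n ≈ 979 kN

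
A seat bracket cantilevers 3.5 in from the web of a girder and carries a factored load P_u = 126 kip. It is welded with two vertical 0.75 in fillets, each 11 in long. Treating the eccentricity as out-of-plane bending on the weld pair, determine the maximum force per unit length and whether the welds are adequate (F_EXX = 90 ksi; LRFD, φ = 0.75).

L_w = 2 × 11 = 22 in; section modulus (unit throat) S = 2 × L²/6 = 40.33 in².
Direct shear f_v = P/L_w = 126/22 = 5.727 kip/in.
Moment M = P × e = 126 × 3.5 = 441 kip·in; bending f_b = M/S = 10.93 kip/in.
f_max = √(f_v² + f_b²) = √(5.727² + 10.93²) = 12.34 kip/in.
φr_n = 0.75 × 0.6 × 90 × (0.707 × 0.75) = 21.48 kip/in → adequate.

f_max ≈ 12.3 kip/in; adequate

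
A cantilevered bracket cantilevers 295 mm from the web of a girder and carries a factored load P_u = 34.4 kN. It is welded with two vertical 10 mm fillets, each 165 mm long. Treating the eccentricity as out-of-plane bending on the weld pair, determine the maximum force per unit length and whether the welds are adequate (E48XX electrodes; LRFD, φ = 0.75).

E48XX → F_EXX = 480 MPa.
L_w = 2 × 165 = 330 mm; section modulus (unit throat) S = 2 × L²/6 = 9075 mm².
Direct shear f_v = P/L_w = 34.4×10³/330 = 104.2 N/mm.
Moment M = P × e = 34.4×10³ × 295 = 10148000 N·mm; bending f_b = M/S = 1118 N/mm.
f_max = √(f_v² + f_b²) = √(104.2² + 1118²) = 1123 N/mm.
φr_n = 0.75 × 0.6 × 480 × (0.707 × 10) = 1527 N/mm → adequate.

f_max ≈ 1120 N/mm; adequate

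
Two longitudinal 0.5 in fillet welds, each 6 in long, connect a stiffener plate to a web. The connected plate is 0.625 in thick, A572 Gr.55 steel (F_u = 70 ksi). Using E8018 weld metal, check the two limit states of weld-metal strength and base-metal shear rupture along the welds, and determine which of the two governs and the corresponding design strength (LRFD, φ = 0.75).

φR_n ≈ 153 kips (weld metal governs)

E80XX → F_EXX = 80 ksi.
t_e = 0.707 × 0.5 = 0.3535 in; L = 12 in.
Weld metal: φR_n = 0.75 × 0.6 × 80 × 0.3535 × 12 = 152.7 kips.
Base metal (shear rupture): φR_n = 0.75 × 0.6 × 70 × 0.625 × 12 = 236.2 kips.
Governing: weld metal.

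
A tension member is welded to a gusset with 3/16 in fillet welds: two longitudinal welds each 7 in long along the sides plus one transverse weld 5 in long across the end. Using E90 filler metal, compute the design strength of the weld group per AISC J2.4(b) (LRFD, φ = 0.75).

φR_n ≈ 104 kips

E90XX → F_EXX = 90 ksi.
t_e = 0.707 × 0.1875 = 0.1326 in.
R_nwl = 0.6 × 90 × 0.1326 × 14 = 100.2 kips (longitudinal, 2 welds).
R_nwt = 0.6 × 90 × 0.1326 × 5 = 35.79 kips (transverse, base value).
(i) R_nwl + R_nwt = 136 kips; (ii) 0.85 R_nwl + 1.5 R_nwt = 138.9 kips.
R_n = max = 138.9 kips [governs: (ii)]; φR_n = 104.2 kips.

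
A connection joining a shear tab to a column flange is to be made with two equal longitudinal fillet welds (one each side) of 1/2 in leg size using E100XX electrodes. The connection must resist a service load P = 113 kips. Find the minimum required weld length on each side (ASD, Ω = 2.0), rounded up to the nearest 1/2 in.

L = 5.5 in on each side

E100XX → F_EXX = 100 ksi.
Throat t_e = 0.707 × 0.5 = 0.3535 in.
r_n/Ω = (0.6 × 100 × 0.3535) / 2.0 = 10.6 kip/in.
L_req = P / (r_n/Ω) = 113 / 10.6 = 10.66 in total.
Per side: 10.66 / 2 = 5.328 in.
Round up → use L = 5.5 in on each side.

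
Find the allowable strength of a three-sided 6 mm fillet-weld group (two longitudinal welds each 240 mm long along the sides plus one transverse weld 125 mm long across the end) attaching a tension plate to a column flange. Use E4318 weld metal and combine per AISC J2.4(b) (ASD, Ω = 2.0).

R_n/Ω ≈ 331 kN

E43XX → F_EXX = 430 MPa.
t_e = 0.707 × 6 = 4.242 mm.
R_nwl = 0.6 × 430 × 4.242 × 480 × 10⁻³ = 525.3 kN (longitudinal, 2 welds).
R_nwt = 0.6 × 430 × 4.242 × 125 × 10⁻³ = 136.8 kN (transverse, base value).
(i) R_nwl + R_nwt = 662.1 kN; (ii) 0.85 R_nwl + 1.5 R_nwt = 651.7 kN.
R_n = max = 662.1 kN [governs: (i)]; R_n/Ω = 331.1 kN.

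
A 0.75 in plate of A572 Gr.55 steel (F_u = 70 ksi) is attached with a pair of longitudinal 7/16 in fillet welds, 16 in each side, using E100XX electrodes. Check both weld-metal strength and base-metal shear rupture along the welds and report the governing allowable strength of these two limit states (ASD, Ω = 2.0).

E100XX → F_EXX = 100 ksi.
t_e = 0.707 × 0.4375 = 0.3093 in; L = 32 in.
Weld metal: R_n/Ω = (1/2.0) × 0.6 × 100 × 0.3093 × 32 = 296.9 kips.
Base metal (shear rupture): R_n/Ω = (1/2.0) × 0.6 × 70 × 0.75 × 32 = 504 kips.
Governing: weld metal.

R_n/Ω ≈ 297 kips (weld metal governs)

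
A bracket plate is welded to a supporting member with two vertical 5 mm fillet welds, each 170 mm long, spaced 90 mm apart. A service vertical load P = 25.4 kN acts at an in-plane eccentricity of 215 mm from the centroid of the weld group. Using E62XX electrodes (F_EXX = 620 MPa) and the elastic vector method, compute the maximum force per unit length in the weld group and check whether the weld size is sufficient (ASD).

Total weld length L_w = 340 mm. Treat welds as unit-width lines.
Polar moment about centroid: J = 2[d³/12 + d(b/2)²] = 2[170³/12 + 170×45²] = 1507000 mm³.
Direct shear f_v = P/L_w = 25.4×10³ / 340 = 74.71 N/mm (vertical).
Torsion M = P·e = 25.4×10³ × 215 = 5461000 N·mm.
Critical point at (x, y) = (45, 85) from centroid. f_tx = M·y/J = 308 N/mm; f_ty = M·x/J = 163 N/mm.
Resultant f_max = √[f_tx² + (f_v + f_ty)²] = √[308² + (74.71 + 163)²] = 389 N/mm.
Capacity per unit length: r_n/Ω = (1/2.0) × 0.6 × 620 × (0.707 × 5) = 657.5 N/mm.
389 ≤ 657.5 → adequate.

f_max ≈ 389 N/mm; adequate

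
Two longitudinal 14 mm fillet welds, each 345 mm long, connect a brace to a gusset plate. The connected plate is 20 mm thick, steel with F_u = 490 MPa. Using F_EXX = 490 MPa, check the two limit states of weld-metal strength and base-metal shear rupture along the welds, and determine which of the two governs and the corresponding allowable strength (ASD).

R_n/Ω ≈ 1000 kN (weld metal governs)

t_e = 0.707 × 14 = 9.898 mm; L = 690 mm.
Weld metal: R_n/Ω = (1/2.0) × 0.6 × 490 × 9.898 × 690 × 10⁻³ = 1004 kN.
Base metal (shear rupture): R_n/Ω = (1/2.0) × 0.6 × 490 × 20 × 690 × 10⁻³ = 2029 kN.
Governing: weld metal.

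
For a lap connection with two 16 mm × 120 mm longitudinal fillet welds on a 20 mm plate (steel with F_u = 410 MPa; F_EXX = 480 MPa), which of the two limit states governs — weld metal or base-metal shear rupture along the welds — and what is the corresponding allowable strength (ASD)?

R_n/Ω ≈ 391 kN (weld metal governs)

t_e = 0.707 × 16 = 11.31 mm; L = 240 mm.
Weld metal: R_n/Ω = (1/2.0) × 0.6 × 480 × 11.31 × 240 × 10⁻³ = 390.9 kN.
Base metal (shear rupture): R_n/Ω = (1/2.0) × 0.6 × 410 × 20 × 240 × 10⁻³ = 590.4 kN.
Governing: weld metal.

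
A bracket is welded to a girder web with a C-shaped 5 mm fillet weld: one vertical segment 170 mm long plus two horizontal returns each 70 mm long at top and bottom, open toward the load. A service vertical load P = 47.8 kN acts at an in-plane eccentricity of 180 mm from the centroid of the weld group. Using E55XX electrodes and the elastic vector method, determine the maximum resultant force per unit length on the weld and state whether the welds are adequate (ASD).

f_max ≈ 648 N/mm; NOT adequate

E55XX → F_EXX = 550 MPa.
Total weld length L_w = 310 mm. Treat welds as unit-width lines.
Centroid: x̄ = 2×70×35 / 310 = 15.81 mm from the vertical weld.
Polar moment about centroid: J = I_x + I_y = [170³/12 + 2×70×85²] + [170×15.81² + 2(70³/12 + 70×19.19²)] = 1572000 mm³.
Direct shear f_v = P/L_w = 47.8×10³ / 310 = 154.2 N/mm (vertical).
Torsion M = P·e = 47.8×10³ × 180 = 8604000 N·mm.
Critical point at (x, y) = (54.19, 85) from centroid. f_tx = M·y/J = 465.2 N/mm; f_ty = M·x/J = 296.6 N/mm.
Resultant f_max = √[f_tx² + (f_v + f_ty)²] = √[465.2² + (154.2 + 296.6)²] = 647.8 N/mm.
Capacity per unit length: r_n/Ω = (1/2.0) × 0.6 × 550 × (0.707 × 5) = 583.3 N/mm.
647.8 > 583.3 → NOT adequate.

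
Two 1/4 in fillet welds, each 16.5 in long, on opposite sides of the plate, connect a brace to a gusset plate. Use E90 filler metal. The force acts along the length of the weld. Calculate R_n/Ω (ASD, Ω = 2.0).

R_n/Ω ≈ 157 kip

E90XX → F_EXX = 90 ksi.
Effective throat t_e = 0.707 × 0.25 = 0.1767 in.
Total length L = 33 in; A_we = 0.1767 × 33 = 5.833 in².
F_nw = 0.6 F_EXX = 0.6 × 90 = 54 ksi.
R_n = 54 × 5.833 = 315 kip; R_n/Ω = 315/2.0 = 157.5 kip.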